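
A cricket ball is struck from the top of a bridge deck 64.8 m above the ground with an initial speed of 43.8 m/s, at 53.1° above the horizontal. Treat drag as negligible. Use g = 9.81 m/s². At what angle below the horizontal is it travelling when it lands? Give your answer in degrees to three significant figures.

62.2°

Horizontal component vₓ = 43.80 cos 53.1° = 26.30 m/s; vertical v_y0 = 43.80 sin 53.1° = 35.03 m/s.
Vertical motion (up positive, ground at y = 0): 4.905 t² − (35.03) t − 64.8 = 0, so t = (35.03 + √(35.03² + 2·9.81·64.8)) / 9.81 = (35.03 + 49.98) / 9.81 = 8.665 s.
At impact: v_y = v_y0 − g t = −49.98 m/s; vₓ = 26.30 m/s.
Angle below horizontal: arctan(|v_y|/vₓ) = arctan(49.98/26.30) = 62.25°.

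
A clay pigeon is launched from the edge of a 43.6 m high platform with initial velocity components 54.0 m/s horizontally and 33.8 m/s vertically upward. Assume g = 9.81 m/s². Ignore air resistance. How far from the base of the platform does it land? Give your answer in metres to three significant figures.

Vertical motion (up positive, ground at y = 0): 4.905 t² − (33.80) t − 43.6 = 0, so t = (33.80 + √(33.80² + 2·9.81·43.6)) / 9.81 = (33.80 + 44.70) / 9.81 = 8.002 s.
Horizontal distance: R = vₓ t = 54.00 × 8.002 = 432.1 m.

432 m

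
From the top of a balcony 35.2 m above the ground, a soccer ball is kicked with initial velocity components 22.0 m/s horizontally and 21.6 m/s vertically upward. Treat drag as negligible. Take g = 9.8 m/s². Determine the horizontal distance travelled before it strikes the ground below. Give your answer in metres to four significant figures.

With up positive and y = 0 at the ground: y(t) = 35.2 + (21.60) t − 4.900 t². Setting y = 0 and taking the positive root: t = [21.60 + √(21.60² + 2·9.80·35.2)] / 9.80 = (21.60 + 34.01) / 9.80 = 5.674 s.
Horizontal distance: R = vₓ t = 22.00 × 5.674 = 124.8 m.

124.8 m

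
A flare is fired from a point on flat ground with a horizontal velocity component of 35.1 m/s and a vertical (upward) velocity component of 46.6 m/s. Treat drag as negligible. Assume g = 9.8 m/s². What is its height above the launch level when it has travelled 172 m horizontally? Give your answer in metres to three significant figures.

111 m

At x = 172 m, t = x/vₓ = 172/35.10 = 4.900 s.
Height: y = v_y0 t − ½ g t² = 46.60 × 4.900 − 4.900 × 4.900² = 228.4 − 117.7 = 110.7 m.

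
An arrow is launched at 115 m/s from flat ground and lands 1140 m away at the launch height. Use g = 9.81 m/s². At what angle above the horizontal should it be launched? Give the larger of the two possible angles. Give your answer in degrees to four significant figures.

Level-ground range R = v₀² sin(2θ)/g ⇒ sin(2θ) = gR/v₀² = 9.81 × 1140 / 115² = 0.8456.
2θ = 57.74° or 180° − 57.74° = 122.3°, so θ = 28.87° or 61.13°.
The larger angle is 61.13°.

61.13°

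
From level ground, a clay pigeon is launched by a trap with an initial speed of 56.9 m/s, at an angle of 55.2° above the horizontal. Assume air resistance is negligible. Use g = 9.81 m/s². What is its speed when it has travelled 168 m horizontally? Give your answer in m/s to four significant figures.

Components: vₓ = 56.90 cos 55.2° = 32.47 m/s, v_y0 = 56.90 sin 55.2° = 46.72 m/s.
Time to reach x = 168 m: t = x/vₓ = 168/32.47 = 5.173 s.
Vertical velocity there: v_y = v_y0 − g t = 46.72 − 9.81 × 5.173 = −4.028 m/s.
Speed: √(vₓ² + v_y²) = √(32.47² + 4.028²) = 32.72 m/s.

32.72 m/s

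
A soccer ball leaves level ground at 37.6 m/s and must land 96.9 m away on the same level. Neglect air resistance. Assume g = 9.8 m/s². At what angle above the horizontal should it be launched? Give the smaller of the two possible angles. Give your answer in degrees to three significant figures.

R = v₀² sin 2θ / g gives sin 2θ = gR/v₀² = 9.80·96.9/37.6² = 0.6717.
2θ = 42.20° or 180° − 42.20° = 137.8°, so θ = 21.10° or 68.90°.
The smaller angle is 21.10°.

21.1°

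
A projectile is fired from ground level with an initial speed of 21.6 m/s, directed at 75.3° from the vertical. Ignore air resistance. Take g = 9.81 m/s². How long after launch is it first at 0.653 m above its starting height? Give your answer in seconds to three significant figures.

0.136 s

Components: vₓ = 21.60 sin 75.3° = 20.89 m/s, v_y0 = 21.60 cos 75.3° = 5.481 m/s.
Height y(t) = 5.481 t − 4.905 t² = 0.653 gives 4.905 t² − 5.481 t + 0.653 = 0.
t = [5.481 ± √(5.481² − 2·9.81·0.653)] / 9.81 = (5.481 ± 4.151) / 9.81, so t = 0.1356 s or t = 0.9819 s.
The first (ascending) time is 0.1356 s.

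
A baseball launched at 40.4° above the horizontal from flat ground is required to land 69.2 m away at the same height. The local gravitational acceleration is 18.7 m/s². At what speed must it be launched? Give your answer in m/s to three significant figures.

36.2 m/s

On level ground R = v₀² sin 2θ / g ⇒ v₀ = √(gR / sin 2θ).
v₀ = √(18.7 × 69.2 / sin 80.80°) = √(1294 / 0.9871) = √1310.9 = 36.21 m/s.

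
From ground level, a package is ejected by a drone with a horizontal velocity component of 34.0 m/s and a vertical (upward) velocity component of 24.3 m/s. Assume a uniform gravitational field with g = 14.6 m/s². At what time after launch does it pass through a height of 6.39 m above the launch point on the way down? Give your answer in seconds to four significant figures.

3.041 s

Require v_y0 t − ½ g t² = 6.39, i.e. 7.300 t² − 24.30 t + 6.39 = 0.
t = [24.30 ± √(24.30² − 2·14.6·6.39)] / 14.6 = (24.30 ± 20.10) / 14.6, so t = 0.2879 s or t = 3.041 s.
The descending-branch root is 3.041 s.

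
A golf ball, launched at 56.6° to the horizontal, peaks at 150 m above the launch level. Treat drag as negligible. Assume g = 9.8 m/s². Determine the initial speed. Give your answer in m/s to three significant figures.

At the peak v_y = 0, so v_y0 = √(2gH) = √(2 × 9.80 × 150) = 54.22 m/s.
v_y0 = v₀ sin θ ⇒ v₀ = 54.22 / sin 56.6° = 64.95 m/s.

64.9 m/s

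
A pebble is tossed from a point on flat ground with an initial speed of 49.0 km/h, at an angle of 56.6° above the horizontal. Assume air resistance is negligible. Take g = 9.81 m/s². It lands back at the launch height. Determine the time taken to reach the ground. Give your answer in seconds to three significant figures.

2.32 s

Convert: 49.0 km/h = 49.0/3.6 = 13.61 m/s.
vₓ = 13.61 cos 56.6° = 7.493 m/s; v_y0 = 13.61 sin 56.6° = 11.36 m/s.
It returns to y = 0 when t = 2 v_y0 / g = 2(11.36)/9.81 = 2.317 s.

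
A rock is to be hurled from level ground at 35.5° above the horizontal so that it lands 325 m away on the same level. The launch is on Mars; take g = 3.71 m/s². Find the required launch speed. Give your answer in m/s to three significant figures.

35.7 m/s

On level ground R = v₀² sin 2θ / g ⇒ v₀ = √(gR / sin 2θ).
v₀ = √(3.71 × 325 / sin 71.00°) = √(1206 / 0.9455) = √1275.2 = 35.71 m/s.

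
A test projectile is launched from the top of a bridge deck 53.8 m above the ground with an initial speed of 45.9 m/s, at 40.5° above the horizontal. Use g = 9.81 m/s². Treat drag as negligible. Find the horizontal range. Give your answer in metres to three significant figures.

Components: vₓ = 45.90 cos 40.5° = 34.90 m/s, v_y0 = 45.90 sin 40.5° = 29.81 m/s.
Vertical motion (up positive, ground at y = 0): 4.905 t² − (29.81) t − 53.8 = 0, so t = (29.81 + √(29.81² + 2·9.81·53.8)) / 9.81 = (29.81 + 44.09) / 9.81 = 7.533 s.
Horizontal distance: R = vₓ t = 34.90 × 7.533 = 262.9 m.

263 m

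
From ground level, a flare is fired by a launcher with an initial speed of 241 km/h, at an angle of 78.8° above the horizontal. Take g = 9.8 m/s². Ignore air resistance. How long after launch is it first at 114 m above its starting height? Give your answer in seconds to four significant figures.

Convert: 241 km/h = 241/3.6 = 66.94 m/s.
Components: vₓ = 66.94 cos 78.8° = 13.00 m/s, v_y0 = 66.94 sin 78.8° = 65.67 m/s.
Require v_y0 t − ½ g t² = 114, i.e. 4.900 t² − 65.67 t + 114 = 0.
Quadratic formula: t = (65.67 ± √2078.1) / 9.80 = (65.67 ± 45.59) / 9.80 → t = 2.049 s or 11.35 s.
The first (ascending) time is 2.049 s.

2.049 s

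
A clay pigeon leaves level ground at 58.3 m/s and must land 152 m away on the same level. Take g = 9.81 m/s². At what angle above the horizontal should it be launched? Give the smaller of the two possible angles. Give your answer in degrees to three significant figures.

13.0°

R = v₀² sin 2θ / g gives sin 2θ = gR/v₀² = 9.81·152/58.3² = 0.4387.
2θ = 26.02° or 180° − 26.02° = 154.0°, so θ = 13.01° or 76.99°.
The smaller angle is 13.01°.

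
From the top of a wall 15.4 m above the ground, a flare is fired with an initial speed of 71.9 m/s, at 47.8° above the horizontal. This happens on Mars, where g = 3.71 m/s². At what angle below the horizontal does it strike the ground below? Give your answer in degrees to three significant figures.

vₓ = 71.90 cos 47.8° = 48.30 m/s; v_y0 = 71.90 sin 47.8° = 53.26 m/s.
The projectile lands when y = 15.4 + (53.26) t − ½·3.71·t² = 0. Positive root: t = (53.26 + √(53.26² + 2·3.71·15.4)) / 3.71 = (53.26 + 54.33) / 3.71 = 29.00 s.
At impact: v_y = v_y0 − g t = −54.33 m/s; vₓ = 48.30 m/s.
Angle below horizontal: arctan(|v_y|/vₓ) = arctan(54.33/48.30) = 48.36°.

48.4°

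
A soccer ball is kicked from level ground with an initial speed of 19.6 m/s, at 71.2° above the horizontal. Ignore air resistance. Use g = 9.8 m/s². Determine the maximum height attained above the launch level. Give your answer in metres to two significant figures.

18 m

Horizontal component vₓ = 19.60 cos 71.2° = 6.316 m/s; vertical v_y0 = 19.60 sin 71.2° = 18.55 m/s.
Maximum height: H = v_y0² / (2g) = 18.55² / (2 × 9.80) = 17.56 m.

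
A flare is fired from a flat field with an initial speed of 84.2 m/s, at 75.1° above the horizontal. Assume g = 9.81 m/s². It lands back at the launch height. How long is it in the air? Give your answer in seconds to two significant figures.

17 s

Components: vₓ = 84.20 cos 75.1° = 21.65 m/s, v_y0 = 84.20 sin 75.1° = 81.37 m/s.
Landing at launch height ⇒ T = 2 v_y0 / g = 2 × 81.37 / 9.81 = 16.59 s.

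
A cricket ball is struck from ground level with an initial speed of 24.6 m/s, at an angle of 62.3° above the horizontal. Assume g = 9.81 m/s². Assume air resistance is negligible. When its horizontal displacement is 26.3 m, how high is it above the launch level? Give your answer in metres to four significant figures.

24.15 m

Resolve: vₓ = 24.60 cos 62.3° = 11.44 m/s and v_y0 = 24.60 sin 62.3° = 21.78 m/s.
Time to reach x = 26.3 m: t = x/vₓ = 26.3/11.44 = 2.300 s.
Height: y = v_y0 t − ½ g t² = 21.78 × 2.300 − 4.905 × 2.300² = 50.09 − 25.95 = 24.15 m.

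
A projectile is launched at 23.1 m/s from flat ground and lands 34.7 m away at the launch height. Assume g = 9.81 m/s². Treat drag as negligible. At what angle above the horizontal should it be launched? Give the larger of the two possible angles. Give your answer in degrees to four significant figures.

70.18°

R = v₀² sin 2θ / g gives sin 2θ = gR/v₀² = 9.81·34.7/23.1² = 0.6379.
2θ = 39.64° or 180° − 39.64° = 140.4°, so θ = 19.82° or 70.18°.
The larger angle is 70.18°.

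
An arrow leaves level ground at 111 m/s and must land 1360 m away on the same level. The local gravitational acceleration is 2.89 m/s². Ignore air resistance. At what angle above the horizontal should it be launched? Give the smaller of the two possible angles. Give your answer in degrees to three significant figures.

From R = (v₀²/g) sin 2θ: sin 2θ = 2.89 × 1360 / 12321 = 0.3190.
2θ = 18.60° or 180° − 18.60° = 161.4°, so θ = 9.301° or 80.70°.
The smaller angle is 9.301°.

9.30°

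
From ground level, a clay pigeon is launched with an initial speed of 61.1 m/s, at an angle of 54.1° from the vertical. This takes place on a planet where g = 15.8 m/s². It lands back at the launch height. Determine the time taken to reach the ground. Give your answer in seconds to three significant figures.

4.54 s

Components: vₓ = 61.10 sin 54.1° = 49.49 m/s, v_y0 = 61.10 cos 54.1° = 35.83 m/s.
It returns to y = 0 when t = 2 v_y0 / g = 2(35.83)/15.8 = 4.535 s.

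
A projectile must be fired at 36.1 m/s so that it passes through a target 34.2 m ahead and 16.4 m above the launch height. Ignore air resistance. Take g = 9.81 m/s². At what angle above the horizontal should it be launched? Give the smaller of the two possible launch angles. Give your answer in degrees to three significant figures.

33.6°

Trajectory: y = x tanθ − g x² (1 + tan²θ)/(2v₀²). With x = 34.2, y = 16.4, v₀ = 36.1, g = 9.81:
4.402 tan²θ − 34.2 tanθ + (20.80) = 0.
tanθ = [34.2 ± √(34.2² − 4 × 4.402 × (20.80))] / (2 × 4.402) = (34.2 ± 28.34) / 8.805, giving tanθ = 0.6652 or 7.104.
θ = 33.63° or 81.99°; the smaller is 33.63°.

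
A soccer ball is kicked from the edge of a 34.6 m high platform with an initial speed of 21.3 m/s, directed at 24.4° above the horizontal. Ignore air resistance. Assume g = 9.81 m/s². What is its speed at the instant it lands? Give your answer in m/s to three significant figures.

Components: vₓ = 21.30 cos 24.4° = 19.40 m/s, v_y0 = 21.30 sin 24.4° = 8.799 m/s.
The projectile lands when y = 34.6 + (8.799) t − ½·9.81·t² = 0. Positive root: t = (8.799 + √(8.799² + 2·9.81·34.6)) / 9.81 = (8.799 + 27.50) / 9.81 = 3.700 s.
Vertical velocity at impact: v_y = v_y0 − g t = 8.799 − 9.81 × 3.700 = −27.50 m/s.
Speed: |v| = √(vₓ² + v_y²) = √(19.40² + 27.50²) = 33.65 m/s.

33.7 m/s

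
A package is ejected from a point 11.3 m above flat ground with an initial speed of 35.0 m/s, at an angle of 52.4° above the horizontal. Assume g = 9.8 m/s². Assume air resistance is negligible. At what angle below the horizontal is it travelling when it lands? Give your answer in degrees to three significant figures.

55.8°

Horizontal component vₓ = 35.00 cos 52.4° = 21.36 m/s; vertical v_y0 = 35.00 sin 52.4° = 27.73 m/s.
The projectile lands when y = 11.3 + (27.73) t − ½·9.80·t² = 0. Positive root: t = (27.73 + √(27.73² + 2·9.80·11.3)) / 9.80 = (27.73 + 31.47) / 9.80 = 6.041 s.
At impact: v_y = v_y0 − g t = −31.47 m/s; vₓ = 21.36 m/s.
Angle below horizontal: arctan(|v_y|/vₓ) = arctan(31.47/21.36) = 55.84°.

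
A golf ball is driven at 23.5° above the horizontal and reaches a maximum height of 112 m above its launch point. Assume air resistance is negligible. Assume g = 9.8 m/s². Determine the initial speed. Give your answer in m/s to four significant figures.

At the peak v_y = 0, so v_y0 = √(2gH) = √(2 × 9.80 × 112) = 46.85 m/s.
v_y0 = v₀ sin θ ⇒ v₀ = 46.85 / sin 23.5° = 117.5 m/s.

117.5 m/s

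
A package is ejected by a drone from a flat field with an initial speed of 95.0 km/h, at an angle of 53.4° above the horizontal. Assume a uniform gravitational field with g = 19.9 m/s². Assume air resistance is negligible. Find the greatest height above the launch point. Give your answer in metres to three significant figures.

Convert: 95.0 km/h = 95.0/3.6 = 26.39 m/s.
Components: vₓ = 26.39 cos 53.4° = 15.73 m/s, v_y0 = 26.39 sin 53.4° = 21.19 m/s.
At the apex v_y = 0, so H = v_y0²/(2g) = 21.19²/39.80 = 11.28 m.

11.3 m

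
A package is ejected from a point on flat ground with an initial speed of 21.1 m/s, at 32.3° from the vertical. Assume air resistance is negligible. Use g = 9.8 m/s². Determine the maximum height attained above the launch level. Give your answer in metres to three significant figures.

16.2 m

Components: vₓ = 21.10 sin 32.3° = 11.27 m/s, v_y0 = 21.10 cos 32.3° = 17.84 m/s.
Peak height H = v_y0² / (2g) = 318.09 / 19.60 = 16.23 m.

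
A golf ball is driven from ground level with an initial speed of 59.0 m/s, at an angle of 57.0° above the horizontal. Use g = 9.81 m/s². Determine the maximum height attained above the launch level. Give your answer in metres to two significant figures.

120 m

Resolve: vₓ = 59.00 cos 57.0° = 32.13 m/s and v_y0 = 59.00 sin 57.0° = 49.48 m/s.
Peak height H = v_y0² / (2g) = 2448.4 / 19.62 = 124.8 m.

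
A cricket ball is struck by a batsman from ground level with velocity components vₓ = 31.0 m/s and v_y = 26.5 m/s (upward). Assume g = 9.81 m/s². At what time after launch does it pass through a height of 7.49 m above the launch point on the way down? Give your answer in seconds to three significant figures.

Require v_y0 t − ½ g t² = 7.49, i.e. 4.905 t² − 26.50 t + 7.49 = 0.
t = [26.50 ± √(26.50² − 2·9.81·7.49)] / 9.81 = (26.50 ± 23.56) / 9.81, so t = 0.2992 s or t = 5.103 s.
The descending-branch root is 5.103 s.

5.10 s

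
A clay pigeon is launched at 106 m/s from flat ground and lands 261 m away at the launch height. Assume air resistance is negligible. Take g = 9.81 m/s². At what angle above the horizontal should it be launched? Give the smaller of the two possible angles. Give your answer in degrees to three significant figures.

6.59°

From R = (v₀²/g) sin 2θ: sin 2θ = 9.81 × 261 / 11236 = 0.2279.
2θ = 13.17° or 180° − 13.17° = 166.8°, so θ = 6.586° or 83.41°.
The smaller angle is 6.586°.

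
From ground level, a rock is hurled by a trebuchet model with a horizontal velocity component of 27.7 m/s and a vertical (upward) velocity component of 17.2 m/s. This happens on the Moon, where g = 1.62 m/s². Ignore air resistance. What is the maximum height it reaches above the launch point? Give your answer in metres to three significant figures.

At the apex v_y = 0, so H = v_y0²/(2g) = 17.20²/3.240 = 91.31 m.

91.3 m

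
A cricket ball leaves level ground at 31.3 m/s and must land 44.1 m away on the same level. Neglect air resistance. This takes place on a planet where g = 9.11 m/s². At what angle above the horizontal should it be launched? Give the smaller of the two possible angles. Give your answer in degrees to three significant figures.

12.1°

Level-ground range R = v₀² sin(2θ)/g ⇒ sin(2θ) = gR/v₀² = 9.11 × 44.1 / 31.3² = 0.4101.
2θ = 24.21° or 180° − 24.21° = 155.8°, so θ = 12.10° or 77.90°.
The smaller angle is 12.10°.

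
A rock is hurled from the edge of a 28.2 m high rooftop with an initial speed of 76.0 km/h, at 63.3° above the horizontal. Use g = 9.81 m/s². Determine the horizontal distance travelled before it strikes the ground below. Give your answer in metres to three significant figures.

Convert: 76.0 km/h = 76.0/3.6 = 21.11 m/s.
Horizontal component vₓ = 21.11 cos 63.3° = 9.486 m/s; vertical v_y0 = 21.11 sin 63.3° = 18.86 m/s.
Vertical motion (up positive, ground at y = 0): 4.905 t² − (18.86) t − 28.2 = 0, so t = (18.86 + √(18.86² + 2·9.81·28.2)) / 9.81 = (18.86 + 30.15) / 9.81 = 4.996 s.
Horizontal distance: R = vₓ t = 9.486 × 4.996 = 47.39 m.

47.4 m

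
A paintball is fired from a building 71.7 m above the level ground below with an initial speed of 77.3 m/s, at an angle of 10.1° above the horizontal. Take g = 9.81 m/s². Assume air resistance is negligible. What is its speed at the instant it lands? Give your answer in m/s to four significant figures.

Horizontal component vₓ = 77.30 cos 10.1° = 76.10 m/s; vertical v_y0 = 77.30 sin 10.1° = 13.56 m/s.
With up positive and y = 0 at the ground: y(t) = 71.7 + (13.56) t − 4.905 t². Setting y = 0 and taking the positive root: t = [13.56 + √(13.56² + 2·9.81·71.7)] / 9.81 = (13.56 + 39.88) / 9.81 = 5.447 s.
Vertical velocity at impact: v_y = v_y0 − g t = 13.56 − 9.81 × 5.447 = −39.88 m/s.
Speed: |v| = √(vₓ² + v_y²) = √(76.10² + 39.88²) = 85.92 m/s.

85.92 m/s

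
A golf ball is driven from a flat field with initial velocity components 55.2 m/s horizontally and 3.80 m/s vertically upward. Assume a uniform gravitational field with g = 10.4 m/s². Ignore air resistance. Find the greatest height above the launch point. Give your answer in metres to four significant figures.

Peak height H = v_y0² / (2g) = 14.440 / 20.80 = 0.6942 m.

0.6942 m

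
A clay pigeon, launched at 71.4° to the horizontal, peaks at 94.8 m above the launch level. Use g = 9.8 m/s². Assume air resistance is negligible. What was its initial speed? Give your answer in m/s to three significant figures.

45.5 m/s

At the peak v_y = 0, so v_y0 = √(2gH) = √(2 × 9.80 × 94.8) = 43.11 m/s.
v_y0 = v₀ sin θ ⇒ v₀ = 43.11 / sin 71.4° = 45.48 m/s.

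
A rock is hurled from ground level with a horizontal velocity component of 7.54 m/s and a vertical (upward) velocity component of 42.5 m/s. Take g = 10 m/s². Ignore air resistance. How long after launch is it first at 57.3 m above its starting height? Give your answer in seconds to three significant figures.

1.68 s

Height y(t) = 42.50 t − 5.000 t² = 57.3 gives 5.000 t² − 42.50 t + 57.3 = 0.
Quadratic formula: t = (42.50 ± √660.25) / 10.0 = (42.50 ± 25.70) / 10.0 → t = 1.680 s or 6.820 s.
The first (ascending) time is 1.680 s.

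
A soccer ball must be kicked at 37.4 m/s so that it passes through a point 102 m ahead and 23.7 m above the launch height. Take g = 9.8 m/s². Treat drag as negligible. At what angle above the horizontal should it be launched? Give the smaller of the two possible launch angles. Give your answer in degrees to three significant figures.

40.2°

Trajectory: y = x tanθ − g x² (1 + tan²θ)/(2v₀²). With x = 102, y = 23.7, v₀ = 37.4, g = 9.80:
36.45 tan²θ − 102 tanθ + (60.15) = 0.
tanθ = [102 ± √(102² − 4 × 36.45 × (60.15))] / (2 × 36.45) = (102 ± 40.44) / 72.89, giving tanθ = 0.8445 or 1.954.
θ = 40.18° or 62.90°; the smaller is 40.18°.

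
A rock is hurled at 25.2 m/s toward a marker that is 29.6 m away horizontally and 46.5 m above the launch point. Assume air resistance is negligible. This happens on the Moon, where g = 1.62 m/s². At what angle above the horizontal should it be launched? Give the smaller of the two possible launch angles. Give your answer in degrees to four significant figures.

Trajectory: y = x tanθ − g x² (1 + tan²θ)/(2v₀²). With x = 29.6, y = 46.5, v₀ = 25.2, g = 1.62:
1.118 tan²θ − 29.6 tanθ + (47.62) = 0.
tanθ = [29.6 ± √(29.6² − 4 × 1.118 × (47.62))] / (2 × 1.118) = (29.6 ± 25.75) / 2.235, giving tanθ = 1.720 or 24.77.
θ = 59.83° or 87.69°; the smaller is 59.83°.

59.83°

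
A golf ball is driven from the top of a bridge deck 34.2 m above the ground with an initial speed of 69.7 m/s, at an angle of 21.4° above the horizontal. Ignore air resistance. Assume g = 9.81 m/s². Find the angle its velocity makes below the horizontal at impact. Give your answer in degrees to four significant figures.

Horizontal component vₓ = 69.70 cos 21.4° = 64.89 m/s; vertical v_y0 = 69.70 sin 21.4° = 25.43 m/s.
The projectile lands when y = 34.2 + (25.43) t − ½·9.81·t² = 0. Positive root: t = (25.43 + √(25.43² + 2·9.81·34.2)) / 9.81 = (25.43 + 36.30) / 9.81 = 6.293 s.
At impact: v_y = v_y0 − g t = −36.30 m/s; vₓ = 64.89 m/s.
Angle below horizontal: arctan(|v_y|/vₓ) = arctan(36.30/64.89) = 29.22°.

29.22°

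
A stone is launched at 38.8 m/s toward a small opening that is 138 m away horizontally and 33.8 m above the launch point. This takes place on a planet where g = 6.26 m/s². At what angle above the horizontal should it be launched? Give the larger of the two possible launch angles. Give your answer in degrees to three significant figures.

70.5°

Trajectory: y = x tanθ − g x² (1 + tan²θ)/(2v₀²). With x = 138, y = 33.8, v₀ = 38.8, g = 6.26:
39.59 tan²θ − 138 tanθ + (73.39) = 0.
tanθ = [138 ± √(138² − 4 × 39.59 × (73.39))] / (2 × 39.59) = (138 ± 86.14) / 79.19, giving tanθ = 0.6549 or 2.830.
θ = 33.22° or 70.54°; the larger is 70.54°.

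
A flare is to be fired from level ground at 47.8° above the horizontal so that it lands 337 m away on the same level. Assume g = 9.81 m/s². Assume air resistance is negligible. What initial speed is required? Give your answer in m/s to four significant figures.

57.64 m/s

From R = (v₀² / g) sin 2θ: v₀ = √(gR / sin 2θ).
v₀ = √(9.81 × 337 / sin 95.60°) = √(3306 / 0.9952) = √3321.8 = 57.64 m/s.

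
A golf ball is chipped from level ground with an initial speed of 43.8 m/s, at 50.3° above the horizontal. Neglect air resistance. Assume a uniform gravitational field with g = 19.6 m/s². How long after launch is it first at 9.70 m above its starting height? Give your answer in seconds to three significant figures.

0.317 s

Resolve: vₓ = 43.80 cos 50.3° = 27.98 m/s and v_y0 = 43.80 sin 50.3° = 33.70 m/s.
Height y(t) = 33.70 t − 9.800 t² = 9.70 gives 9.800 t² − 33.70 t + 9.70 = 0.
t = [33.70 ± √(33.70² − 2·19.6·9.70)] / 19.6 = (33.70 ± 27.49) / 19.6, so t = 0.3171 s or t = 3.122 s.
The first (ascending) time is 0.3171 s.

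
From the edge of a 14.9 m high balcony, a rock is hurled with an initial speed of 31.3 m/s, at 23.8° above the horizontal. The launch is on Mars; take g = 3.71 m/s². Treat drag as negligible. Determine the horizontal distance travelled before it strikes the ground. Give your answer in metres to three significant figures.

Horizontal component vₓ = 31.30 cos 23.8° = 28.64 m/s; vertical v_y0 = 31.30 sin 23.8° = 12.63 m/s.
Vertical motion (up positive, ground at y = 0): 1.855 t² − (12.63) t − 14.9 = 0, so t = (12.63 + √(12.63² + 2·3.71·14.9)) / 3.71 = (12.63 + 16.43) / 3.71 = 7.834 s.
Horizontal distance: R = vₓ t = 28.64 × 7.834 = 224.4 m.

224 m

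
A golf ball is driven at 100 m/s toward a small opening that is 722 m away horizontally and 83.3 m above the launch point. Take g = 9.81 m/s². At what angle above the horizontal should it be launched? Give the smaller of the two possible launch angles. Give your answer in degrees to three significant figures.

30.7°

Trajectory: y = x tanθ − g x² (1 + tan²θ)/(2v₀²). With x = 722, y = 83.3, v₀ = 100, g = 9.81:
255.7 tan²θ − 722 tanθ + (339.0) = 0.
tanθ = [722 ± √(722² − 4 × 255.7 × (339.0))] / (2 × 255.7) = (722 ± 417.8) / 511.4, giving tanθ = 0.5948 or 2.229.
θ = 30.74° or 65.84°; the smaller is 30.74°.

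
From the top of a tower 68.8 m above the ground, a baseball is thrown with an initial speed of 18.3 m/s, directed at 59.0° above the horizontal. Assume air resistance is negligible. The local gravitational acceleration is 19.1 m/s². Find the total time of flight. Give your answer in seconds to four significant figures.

3.628 s

Components: vₓ = 18.30 cos 59.0° = 9.425 m/s, v_y0 = 18.30 sin 59.0° = 15.69 m/s.
The projectile lands when y = 68.8 + (15.69) t − ½·19.1·t² = 0. Positive root: t = (15.69 + √(15.69² + 2·19.1·68.8)) / 19.1 = (15.69 + 53.61) / 19.1 = 3.628 s.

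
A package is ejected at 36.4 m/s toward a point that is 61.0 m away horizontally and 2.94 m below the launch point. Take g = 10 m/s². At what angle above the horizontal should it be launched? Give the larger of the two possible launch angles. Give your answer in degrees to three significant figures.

Trajectory: y = x tanθ − g x² (1 + tan²θ)/(2v₀²). With x = 61.0, y = −2.94, v₀ = 36.4, g = 10.0:
14.04 tan²θ − 61.0 tanθ + (11.10) = 0.
tanθ = [61.0 ± √(61.0² − 4 × 14.04 × (11.10))] / (2 × 14.04) = (61.0 ± 55.65) / 28.08, giving tanθ = 0.1903 or 4.154.
θ = 10.78° or 76.46°; the larger is 76.46°.

76.5°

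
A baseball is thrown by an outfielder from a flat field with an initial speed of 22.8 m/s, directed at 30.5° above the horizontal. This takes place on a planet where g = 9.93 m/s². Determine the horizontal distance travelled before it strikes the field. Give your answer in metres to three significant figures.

Components: vₓ = 22.80 cos 30.5° = 19.65 m/s, v_y0 = 22.80 sin 30.5° = 11.57 m/s.
Time aloft: T = 2 v_y0 / g = 2 × 11.57 / 9.93 = 2.331 s.
Range: R = vₓ T = 19.65 × 2.331 = 45.79 m.

45.8 m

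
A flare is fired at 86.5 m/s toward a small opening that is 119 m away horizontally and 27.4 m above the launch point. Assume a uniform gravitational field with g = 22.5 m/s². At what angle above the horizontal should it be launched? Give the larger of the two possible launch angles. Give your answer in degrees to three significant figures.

79.0°

Trajectory: y = x tanθ − g x² (1 + tan²θ)/(2v₀²). With x = 119, y = 27.4, v₀ = 86.5, g = 22.5:
21.29 tan²θ − 119 tanθ + (48.69) = 0.
tanθ = [119 ± √(119² − 4 × 21.29 × (48.69))] / (2 × 21.29) = (119 ± 100.1) / 42.58, giving tanθ = 0.4445 or 5.144.
θ = 23.97° or 79.00°; the larger is 79.00°.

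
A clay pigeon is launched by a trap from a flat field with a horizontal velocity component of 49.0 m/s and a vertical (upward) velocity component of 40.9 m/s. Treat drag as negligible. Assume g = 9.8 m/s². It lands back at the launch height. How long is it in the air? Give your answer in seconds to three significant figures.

Time of flight on level ground: T = 2 v_y0 / g = 2 × 40.90 / 9.80 = 8.347 s.

8.35 s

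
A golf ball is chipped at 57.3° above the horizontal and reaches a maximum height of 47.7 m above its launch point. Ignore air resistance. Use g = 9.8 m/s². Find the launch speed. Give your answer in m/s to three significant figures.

At the peak v_y = 0, so v_y0 = √(2gH) = √(2 × 9.80 × 47.7) = 30.58 m/s.
v_y0 = v₀ sin θ ⇒ v₀ = 30.58 / sin 57.3° = 36.34 m/s.

36.3 m/s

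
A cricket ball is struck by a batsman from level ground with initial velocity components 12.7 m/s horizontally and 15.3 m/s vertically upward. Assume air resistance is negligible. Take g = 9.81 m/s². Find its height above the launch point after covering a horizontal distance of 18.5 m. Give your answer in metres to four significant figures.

11.88 m

Time to reach x = 18.5 m: t = x/vₓ = 18.5/12.70 = 1.457 s.
Height: y = v_y0 t − ½ g t² = 15.30 × 1.457 − 4.905 × 1.457² = 22.29 − 10.41 = 11.88 m.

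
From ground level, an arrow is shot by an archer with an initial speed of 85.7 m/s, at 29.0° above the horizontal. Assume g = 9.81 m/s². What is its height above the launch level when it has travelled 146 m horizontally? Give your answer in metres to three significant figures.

62.3 m

Resolve: vₓ = 85.70 cos 29.0° = 74.95 m/s and v_y0 = 85.70 sin 29.0° = 41.55 m/s.
x = vₓ t ⇒ t = 146/74.95 = 1.948 s.
Height: y = v_y0 t − ½ g t² = 41.55 × 1.948 − 4.905 × 1.948² = 80.93 − 18.61 = 62.32 m.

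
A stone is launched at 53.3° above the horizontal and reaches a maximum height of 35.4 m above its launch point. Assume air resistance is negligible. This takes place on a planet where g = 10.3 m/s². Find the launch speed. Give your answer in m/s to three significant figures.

At the peak v_y = 0, so v_y0 = √(2gH) = √(2 × 10.3 × 35.4) = 27.00 m/s.
v_y0 = v₀ sin θ ⇒ v₀ = 27.00 / sin 53.3° = 33.68 m/s.

33.7 m/s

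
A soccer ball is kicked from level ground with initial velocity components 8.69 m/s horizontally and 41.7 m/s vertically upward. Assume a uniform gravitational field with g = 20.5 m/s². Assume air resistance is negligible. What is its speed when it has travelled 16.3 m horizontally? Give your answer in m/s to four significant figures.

9.277 m/s

At x = 16.3 m, t = x/vₓ = 16.3/8.690 = 1.876 s.
Vertical velocity there: v_y = v_y0 − g t = 41.70 − 20.5 × 1.876 = 3.248 m/s.
Speed: √(vₓ² + v_y²) = √(8.690² + 3.248²) = 9.277 m/s.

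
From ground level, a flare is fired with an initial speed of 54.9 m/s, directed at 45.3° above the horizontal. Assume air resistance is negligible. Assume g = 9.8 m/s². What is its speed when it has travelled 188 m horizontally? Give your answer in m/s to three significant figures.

39.6 m/s

vₓ = 54.90 cos 45.3° = 38.62 m/s; v_y0 = 54.90 sin 45.3° = 39.02 m/s.
x = vₓ t ⇒ t = 188/38.62 = 4.868 s.
Vertical velocity there: v_y = v_y0 − g t = 39.02 − 9.80 × 4.868 = −8.687 m/s.
Speed: √(vₓ² + v_y²) = √(38.62² + 8.687²) = 39.58 m/s.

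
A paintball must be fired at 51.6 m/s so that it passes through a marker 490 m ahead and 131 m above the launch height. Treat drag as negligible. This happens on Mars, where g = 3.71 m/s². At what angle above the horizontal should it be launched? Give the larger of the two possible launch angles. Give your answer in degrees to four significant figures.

64.18°

Trajectory: y = x tanθ − g x² (1 + tan²θ)/(2v₀²). With x = 490, y = 131, v₀ = 51.6, g = 3.71:
167.3 tan²θ − 490 tanθ + (298.3) = 0.
tanθ = [490 ± √(490² − 4 × 167.3 × (298.3))] / (2 × 167.3) = (490 ± 201.3) / 334.6, giving tanθ = 0.8630 or 2.066.
θ = 40.79° or 64.18°; the larger is 64.18°.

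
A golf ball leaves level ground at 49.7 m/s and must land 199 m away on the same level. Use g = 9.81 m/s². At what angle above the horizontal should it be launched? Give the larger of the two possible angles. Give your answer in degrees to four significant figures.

Level-ground range R = v₀² sin(2θ)/g ⇒ sin(2θ) = gR/v₀² = 9.81 × 199 / 49.7² = 0.7903.
2θ = 52.22° or 180° − 52.22° = 127.8°, so θ = 26.11° or 63.89°.
The larger angle is 63.89°.

63.89°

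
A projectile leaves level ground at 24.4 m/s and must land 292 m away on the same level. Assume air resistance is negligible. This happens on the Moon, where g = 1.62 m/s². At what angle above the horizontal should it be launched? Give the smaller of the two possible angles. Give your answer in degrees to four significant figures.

26.31°

Level-ground range R = v₀² sin(2θ)/g ⇒ sin(2θ) = gR/v₀² = 1.62 × 292 / 24.4² = 0.7945.
2θ = 52.61° or 180° − 52.61° = 127.4°, so θ = 26.31° or 63.69°.
The smaller angle is 26.31°.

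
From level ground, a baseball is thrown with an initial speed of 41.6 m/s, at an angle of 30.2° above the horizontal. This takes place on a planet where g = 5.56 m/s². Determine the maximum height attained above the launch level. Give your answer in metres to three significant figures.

39.4 m

vₓ = 41.60 cos 30.2° = 35.95 m/s; v_y0 = 41.60 sin 30.2° = 20.93 m/s.
Peak height H = v_y0² / (2g) = 437.88 / 11.12 = 39.38 m.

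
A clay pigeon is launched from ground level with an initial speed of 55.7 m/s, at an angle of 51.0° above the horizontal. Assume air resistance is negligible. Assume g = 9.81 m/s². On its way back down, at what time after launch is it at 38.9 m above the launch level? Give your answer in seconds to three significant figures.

vₓ = 55.70 cos 51.0° = 35.05 m/s; v_y0 = 55.70 sin 51.0° = 43.29 m/s.
Height y(t) = 43.29 t − 4.905 t² = 38.9 gives 4.905 t² − 43.29 t + 38.9 = 0.
Quadratic formula: t = (43.29 ± √1110.5) / 9.81 = (43.29 ± 33.32) / 9.81 → t = 1.016 s or 7.810 s.
The descending-branch root is 7.810 s.

7.81 s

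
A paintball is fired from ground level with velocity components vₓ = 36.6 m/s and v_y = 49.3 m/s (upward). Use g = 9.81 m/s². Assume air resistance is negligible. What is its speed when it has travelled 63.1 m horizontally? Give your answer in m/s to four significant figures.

48.87 m/s

x = vₓ t ⇒ t = 63.1/36.60 = 1.724 s.
Vertical velocity there: v_y = v_y0 − g t = 49.30 − 9.81 × 1.724 = 32.39 m/s.
Speed: √(vₓ² + v_y²) = √(36.60² + 32.39²) = 48.87 m/s.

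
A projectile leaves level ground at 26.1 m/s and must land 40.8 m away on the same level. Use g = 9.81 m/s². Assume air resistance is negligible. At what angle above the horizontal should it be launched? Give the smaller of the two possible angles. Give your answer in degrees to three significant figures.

18.0°

Level-ground range R = v₀² sin(2θ)/g ⇒ sin(2θ) = gR/v₀² = 9.81 × 40.8 / 26.1² = 0.5876.
2θ = 35.98° or 180° − 35.98° = 144.0°, so θ = 17.99° or 72.01°.
The smaller angle is 17.99°.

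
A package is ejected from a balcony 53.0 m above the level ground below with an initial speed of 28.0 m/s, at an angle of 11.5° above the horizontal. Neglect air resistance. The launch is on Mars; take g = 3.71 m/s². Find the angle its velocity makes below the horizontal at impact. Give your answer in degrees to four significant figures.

36.90°

Resolve: vₓ = 28.00 cos 11.5° = 27.44 m/s and v_y0 = 28.00 sin 11.5° = 5.582 m/s.
With up positive and y = 0 at the ground: y(t) = 53.0 + (5.582) t − 1.855 t². Setting y = 0 and taking the positive root: t = [5.582 + √(5.582² + 2·3.71·53.0)] / 3.71 = (5.582 + 20.60) / 3.71 = 7.058 s.
At impact: v_y = v_y0 − g t = −20.60 m/s; vₓ = 27.44 m/s.
Angle below horizontal: arctan(|v_y|/vₓ) = arctan(20.60/27.44) = 36.90°.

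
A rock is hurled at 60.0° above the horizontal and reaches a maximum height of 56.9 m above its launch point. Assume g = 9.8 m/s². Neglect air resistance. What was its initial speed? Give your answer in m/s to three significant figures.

At the peak v_y = 0, so v_y0 = √(2gH) = √(2 × 9.80 × 56.9) = 33.40 m/s.
v_y0 = v₀ sin θ ⇒ v₀ = 33.40 / sin 60.0° = 38.56 m/s.

38.6 m/s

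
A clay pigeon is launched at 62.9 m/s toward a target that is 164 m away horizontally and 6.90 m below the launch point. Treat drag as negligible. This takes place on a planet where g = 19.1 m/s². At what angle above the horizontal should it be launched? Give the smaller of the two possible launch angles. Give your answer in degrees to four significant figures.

Trajectory: y = x tanθ − g x² (1 + tan²θ)/(2v₀²). With x = 164, y = −6.90, v₀ = 62.9, g = 19.1:
64.92 tan²θ − 164 tanθ + (58.02) = 0.
tanθ = [164 ± √(164² − 4 × 64.92 × (58.02))] / (2 × 64.92) = (164 ± 108.8) / 129.8, giving tanθ = 0.4254 or 2.101.
θ = 23.05° or 64.54°; the smaller is 23.05°.

23.05°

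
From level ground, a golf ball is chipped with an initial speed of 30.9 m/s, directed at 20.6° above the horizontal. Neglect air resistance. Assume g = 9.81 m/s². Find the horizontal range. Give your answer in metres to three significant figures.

Components: vₓ = 30.90 cos 20.6° = 28.92 m/s, v_y0 = 30.90 sin 20.6° = 10.87 m/s.
Time aloft: T = 2 v_y0 / g = 2 × 10.87 / 9.81 = 2.216 s.
Horizontal distance R = vₓ T = 28.92 × 2.216 = 64.11 m.

64.1 m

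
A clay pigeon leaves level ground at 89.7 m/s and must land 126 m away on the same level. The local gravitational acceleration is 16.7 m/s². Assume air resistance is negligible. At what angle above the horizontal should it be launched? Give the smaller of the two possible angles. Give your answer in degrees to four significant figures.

7.580°

R = v₀² sin 2θ / g gives sin 2θ = gR/v₀² = 16.7·126/89.7² = 0.2615.
2θ = 15.16° or 180° − 15.16° = 164.8°, so θ = 7.580° or 82.42°.
The smaller angle is 7.580°.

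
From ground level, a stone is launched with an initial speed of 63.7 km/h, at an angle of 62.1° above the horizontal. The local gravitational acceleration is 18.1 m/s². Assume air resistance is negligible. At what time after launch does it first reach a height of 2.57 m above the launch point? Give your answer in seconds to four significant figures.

0.1839 s

Convert: 63.7 km/h = 63.7/3.6 = 17.69 m/s.
vₓ = 17.69 cos 62.1° = 8.280 m/s; v_y0 = 17.69 sin 62.1° = 15.64 m/s.
Height y(t) = 15.64 t − 9.050 t² = 2.57 gives 9.050 t² − 15.64 t + 2.57 = 0.
t = [15.64 ± √(15.64² − 2·18.1·2.57)] / 18.1 = (15.64 ± 12.31) / 18.1, so t = 0.1839 s or t = 1.544 s.
The first (ascending) time is 0.1839 s.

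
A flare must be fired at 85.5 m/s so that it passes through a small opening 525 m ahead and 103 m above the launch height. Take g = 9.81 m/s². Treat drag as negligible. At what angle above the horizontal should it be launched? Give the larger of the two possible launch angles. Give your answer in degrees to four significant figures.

Trajectory: y = x tanθ − g x² (1 + tan²θ)/(2v₀²). With x = 525, y = 103, v₀ = 85.5, g = 9.81:
184.9 tan²θ − 525 tanθ + (287.9) = 0.
tanθ = [525 ± √(525² − 4 × 184.9 × (287.9))] / (2 × 184.9) = (525 ± 250.2) / 369.9, giving tanθ = 0.7428 or 2.096.
θ = 36.61° or 64.49°; the larger is 64.49°.

64.49°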